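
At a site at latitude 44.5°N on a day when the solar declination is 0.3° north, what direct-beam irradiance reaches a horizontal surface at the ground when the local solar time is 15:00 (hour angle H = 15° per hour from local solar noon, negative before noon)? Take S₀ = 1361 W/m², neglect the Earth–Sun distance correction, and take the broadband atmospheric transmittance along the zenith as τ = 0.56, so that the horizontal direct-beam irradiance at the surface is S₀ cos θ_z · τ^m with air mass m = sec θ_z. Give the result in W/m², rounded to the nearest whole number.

221 W/m²

Hour angle H = 15° × (15 − 12) = 45.00°.
cos θ_z = sin(44.5°) sin(0.3°) + cos(44.5°) cos(0.3°) cos(45.00°) = 0.0037 + 0.5043 = 0.5080.
Air mass m = 1/cos θ_z = 1/0.5080 = 1.969; τ^m = 0.56^1.969 = 0.3193.
Surface direct beam = 1361 × 0.5080 × 0.3193 = 220.76 W/m².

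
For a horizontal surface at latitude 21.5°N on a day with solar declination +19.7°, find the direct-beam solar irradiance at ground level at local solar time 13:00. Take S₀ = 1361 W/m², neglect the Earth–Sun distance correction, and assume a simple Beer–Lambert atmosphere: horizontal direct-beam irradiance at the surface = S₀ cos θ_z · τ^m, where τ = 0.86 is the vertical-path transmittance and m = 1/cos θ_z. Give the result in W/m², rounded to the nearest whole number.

Hour angle H = 15° × (13 − 12) = 15.00°.
With φ = 21.5°, δ = 19.7°, H = 15.00°: sin φ sin δ = 0.1235, cos φ cos δ cos H = 0.8461, so cos θ_z = 0.9696.
Air mass m = 1/cos θ_z = 1/0.9696 = 1.031; τ^m = 0.86^1.031 = 0.8560.
Surface direct beam = 1361 × 0.9696 × 0.8560 = 1129.60 W/m².

1130 W/m²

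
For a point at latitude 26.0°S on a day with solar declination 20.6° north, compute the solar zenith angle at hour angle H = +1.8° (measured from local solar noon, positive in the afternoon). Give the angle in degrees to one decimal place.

46.6°

cos θ_z = sin φ sin δ + cos φ cos δ cos H = (-0.4384)(0.3518) + (0.8988)(0.9361)(0.9995) = 0.6867.
θ_z = arccos(0.6867) = 46.63°.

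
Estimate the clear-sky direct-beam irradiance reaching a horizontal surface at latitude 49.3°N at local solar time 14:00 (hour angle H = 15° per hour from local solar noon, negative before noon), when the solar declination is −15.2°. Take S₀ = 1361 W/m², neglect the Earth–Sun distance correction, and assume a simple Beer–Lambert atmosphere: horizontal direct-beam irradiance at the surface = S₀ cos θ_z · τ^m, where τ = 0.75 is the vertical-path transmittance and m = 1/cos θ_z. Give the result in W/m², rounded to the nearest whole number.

Hour angle H = 15° × (14 − 12) = 30.00°.
cos θ_z = sin φ sin δ + cos φ cos δ cos H = (0.7581)(-0.2622) + (0.6521)(0.9650)(0.8660) = 0.3462.
Air mass m = 1/cos θ_z = 1/0.3462 = 2.889; τ^m = 0.75^2.889 = 0.4356.
Surface direct beam = 1361 × 0.3462 × 0.4356 = 205.25 W/m².

205 W/m²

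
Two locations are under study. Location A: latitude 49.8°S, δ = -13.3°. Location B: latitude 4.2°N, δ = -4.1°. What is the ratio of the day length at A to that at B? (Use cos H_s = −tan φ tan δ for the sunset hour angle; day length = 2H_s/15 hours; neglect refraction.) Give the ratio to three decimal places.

A: H_s = arccos(−tan -49.8° · tan -13.3°) = 106.24°, so 2H_s/15 = 14.1653 h.
B: H_s = arccos(−tan 4.2° · tan -4.1°) = 89.70°, so 2H_s/15 = 11.9600 h.
Ratio A/B = 14.1653 / 11.9600 = 1.1844.

1.184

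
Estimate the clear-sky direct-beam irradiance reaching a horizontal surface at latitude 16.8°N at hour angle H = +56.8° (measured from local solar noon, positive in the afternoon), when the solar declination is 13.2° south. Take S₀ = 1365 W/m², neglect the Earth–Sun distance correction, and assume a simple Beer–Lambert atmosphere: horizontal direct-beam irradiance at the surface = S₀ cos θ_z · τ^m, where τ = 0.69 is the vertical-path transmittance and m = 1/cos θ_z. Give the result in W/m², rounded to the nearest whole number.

cos θ_z = sin(16.8°) sin(-13.2°) + cos(16.8°) cos(-13.2°) cos(56.80°) = -0.0660 + 0.5103 = 0.4443.
Air mass m = 1/cos θ_z = 1/0.4443 = 2.251; τ^m = 0.69^2.251 = 0.4338.
Surface direct beam = 1365 × 0.4443 × 0.4338 = 263.09 W/m².

263 W/m²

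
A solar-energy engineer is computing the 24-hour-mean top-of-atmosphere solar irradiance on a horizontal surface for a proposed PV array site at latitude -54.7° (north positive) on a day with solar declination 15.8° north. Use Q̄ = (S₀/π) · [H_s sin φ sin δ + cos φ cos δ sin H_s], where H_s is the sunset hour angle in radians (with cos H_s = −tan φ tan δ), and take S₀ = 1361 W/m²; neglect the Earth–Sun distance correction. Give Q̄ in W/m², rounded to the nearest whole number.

109 W/m²

The sunset hour angle satisfies cos H_s = −tan φ tan δ = 0.3997, giving H_s = 66.44°. In radians, H_s = 1.1596.
H_s sin φ sin δ = 1.1596 × -0.8161 × 0.2723 = -0.2577.
cos φ cos δ sin H_s = 0.5779 × 0.9622 × 0.9166 = 0.5097.
Q̄ = (1361/π) × (-0.2577 + 0.5097) = 433.22 × 0.2520 = 109.17 W/m².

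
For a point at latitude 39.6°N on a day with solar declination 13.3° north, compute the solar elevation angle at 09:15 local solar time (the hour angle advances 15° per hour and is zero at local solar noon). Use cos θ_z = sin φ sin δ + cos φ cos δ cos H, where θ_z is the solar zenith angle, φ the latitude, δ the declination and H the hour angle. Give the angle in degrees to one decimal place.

45.3°

Hour angle H = 15° × (9.25 − 12) = -41.25°.
With φ = 39.6°, δ = 13.3°, H = -41.25°: sin φ sin δ = 0.1466, cos φ cos δ cos H = 0.5638, so cos θ_z = 0.7104.
θ_z = arccos(0.7104) = 44.73°, so the elevation is 90° − 44.73° = 45.27°.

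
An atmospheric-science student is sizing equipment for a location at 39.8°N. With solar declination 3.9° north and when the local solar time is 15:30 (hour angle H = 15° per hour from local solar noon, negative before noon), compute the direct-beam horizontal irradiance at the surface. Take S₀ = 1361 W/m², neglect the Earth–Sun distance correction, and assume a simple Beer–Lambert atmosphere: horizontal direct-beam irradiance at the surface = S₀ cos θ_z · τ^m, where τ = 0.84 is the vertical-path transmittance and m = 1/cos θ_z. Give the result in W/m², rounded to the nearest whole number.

493 W/m²

Hour angle H = 15° × (15.5 − 12) = 52.50°.
cos θ_z = sin(39.8°) sin(3.9°) + cos(39.8°) cos(3.9°) cos(52.50°) = 0.0435 + 0.4666 = 0.5101.
Air mass m = 1/cos θ_z = 1/0.5101 = 1.960; τ^m = 0.84^1.960 = 0.7105.
Surface direct beam = 1361 × 0.5101 × 0.7105 = 493.26 W/m².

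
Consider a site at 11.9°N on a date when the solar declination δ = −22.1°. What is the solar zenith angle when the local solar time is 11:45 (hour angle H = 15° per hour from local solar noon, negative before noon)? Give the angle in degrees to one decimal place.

34.2°

Hour angle H = 15° × (11.75 − 12) = -3.75°.
cos θ_z = sin(11.9°) sin(-22.1°) + cos(11.9°) cos(-22.1°) cos(-3.75°) = -0.0776 + 0.9047 = 0.8271.
θ_z = arccos(0.8271) = 34.20°.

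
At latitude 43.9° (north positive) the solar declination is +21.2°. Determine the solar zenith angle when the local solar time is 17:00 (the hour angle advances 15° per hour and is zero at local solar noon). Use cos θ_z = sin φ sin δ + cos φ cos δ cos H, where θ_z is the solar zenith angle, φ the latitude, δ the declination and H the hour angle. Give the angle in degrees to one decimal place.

64.9°

Hour angle H = 15° × (17 − 12) = 75.00°.
With φ = 43.9°, δ = 21.2°, H = 75.00°: sin φ sin δ = 0.2508, cos φ cos δ cos H = 0.1739, so cos θ_z = 0.4247.
θ_z = arccos(0.4247) = 64.87°.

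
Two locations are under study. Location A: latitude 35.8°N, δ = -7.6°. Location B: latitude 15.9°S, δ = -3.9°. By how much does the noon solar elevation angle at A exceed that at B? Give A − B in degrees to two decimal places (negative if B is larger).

-31.40°

A: 90° − |35.8 − (-7.6)| = 46.60°.
B: 90° − |-15.9 − (-3.9)| = 78.00°.
A − B = 46.60 − 78.00 = -31.40°.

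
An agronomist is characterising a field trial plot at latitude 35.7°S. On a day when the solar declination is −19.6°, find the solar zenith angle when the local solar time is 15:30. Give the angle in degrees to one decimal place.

48.6°

Hour angle H = 15° × (15.5 − 12) = 52.50°.
With φ = -35.7°, δ = -19.6°, H = 52.50°: sin φ sin δ = 0.1957, cos φ cos δ cos H = 0.4657, so cos θ_z = 0.6614.
θ_z = arccos(0.6614) = 48.59°.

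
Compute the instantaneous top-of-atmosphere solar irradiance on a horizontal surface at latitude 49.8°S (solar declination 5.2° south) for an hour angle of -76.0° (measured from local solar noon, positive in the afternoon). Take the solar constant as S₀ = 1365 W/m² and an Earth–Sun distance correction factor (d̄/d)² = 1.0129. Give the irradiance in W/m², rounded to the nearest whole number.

311 W/m²

With φ = -49.8°, δ = -5.2°, H = -76.00°: sin φ sin δ = 0.0692, cos φ cos δ cos H = 0.1555, so cos θ_z = 0.2247.
Top-of-atmosphere irradiance = S₀ (d̄/d)² cos θ_z = 1365 × 1.0129 × 0.2247 = 310.67 W/m².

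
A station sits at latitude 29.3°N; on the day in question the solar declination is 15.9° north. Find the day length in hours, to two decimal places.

13.23 hours

−tan φ tan δ = −(0.5612)(0.2849) = -0.1599; H_s = arccos(-0.1599) = 99.20°.
Day length = 2 H_s / 15° h⁻¹ = 198.40° / 15 = 13.227 h.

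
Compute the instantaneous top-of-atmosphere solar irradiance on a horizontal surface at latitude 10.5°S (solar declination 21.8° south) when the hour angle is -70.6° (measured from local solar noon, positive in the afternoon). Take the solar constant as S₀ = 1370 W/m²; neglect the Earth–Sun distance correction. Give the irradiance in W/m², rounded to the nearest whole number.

508 W/m²

cos θ_z = sin(-10.5°) sin(-21.8°) + cos(-10.5°) cos(-21.8°) cos(-70.60°) = 0.0677 + 0.3032 = 0.3709.
Top-of-atmosphere irradiance = S₀ cos θ_z = 1370 × 0.3709 = 508.13 W/m².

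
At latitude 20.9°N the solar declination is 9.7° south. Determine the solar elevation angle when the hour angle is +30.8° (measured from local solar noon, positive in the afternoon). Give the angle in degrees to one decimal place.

47.0°

cos θ_z = sin φ sin δ + cos φ cos δ cos H = (0.3567)(-0.1685) + (0.9342)(0.9857)(0.8590) = 0.7309.
θ_z = arccos(0.7309) = 43.04°, so the elevation is 90° − 43.04° = 46.96°.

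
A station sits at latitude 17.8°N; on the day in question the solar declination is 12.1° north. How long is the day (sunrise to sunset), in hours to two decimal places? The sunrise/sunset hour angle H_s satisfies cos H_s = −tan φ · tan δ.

cos H_s = −tan(17.8°) · tan(12.1°) = -0.0688, so H_s = arccos(-0.0688) = 93.95°.
Day length = 2 H_s / 15° h⁻¹ = 187.90° / 15 = 12.527 h.

12.53 hours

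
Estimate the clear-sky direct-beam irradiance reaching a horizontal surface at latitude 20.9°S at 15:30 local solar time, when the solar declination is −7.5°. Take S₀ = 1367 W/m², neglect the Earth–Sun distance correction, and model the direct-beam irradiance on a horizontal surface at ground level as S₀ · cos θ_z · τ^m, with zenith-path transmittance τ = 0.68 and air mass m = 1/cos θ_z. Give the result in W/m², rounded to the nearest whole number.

Hour angle H = 15° × (15.5 − 12) = 52.50°.
cos θ_z = sin(-20.9°) sin(-7.5°) + cos(-20.9°) cos(-7.5°) cos(52.50°) = 0.0466 + 0.5638 = 0.6104.
Air mass m = 1/cos θ_z = 1/0.6104 = 1.638; τ^m = 0.68^1.638 = 0.5317.
Surface direct beam = 1367 × 0.6104 × 0.5317 = 443.66 W/m².

444 W/m²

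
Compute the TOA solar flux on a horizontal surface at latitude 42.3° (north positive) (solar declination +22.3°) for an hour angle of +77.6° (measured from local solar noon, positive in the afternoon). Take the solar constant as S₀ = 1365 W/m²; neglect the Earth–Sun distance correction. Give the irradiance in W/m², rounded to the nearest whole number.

cos θ_z = sin(42.3°) sin(22.3°) + cos(42.3°) cos(22.3°) cos(77.60°) = 0.2554 + 0.1469 = 0.4023.
Top-of-atmosphere irradiance = S₀ cos θ_z = 1365 × 0.4023 = 549.14 W/m².

549 W/m²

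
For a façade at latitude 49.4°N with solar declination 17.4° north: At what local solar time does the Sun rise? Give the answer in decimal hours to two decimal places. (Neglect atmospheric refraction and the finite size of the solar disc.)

−tan φ tan δ = −(1.1667)(0.3134) = -0.3656; H_s = arccos(-0.3656) = 111.44°.
Sunrise is at 12 − H_s/15 = 12 − 7.429 = 4.571 h local solar time.

4.57 h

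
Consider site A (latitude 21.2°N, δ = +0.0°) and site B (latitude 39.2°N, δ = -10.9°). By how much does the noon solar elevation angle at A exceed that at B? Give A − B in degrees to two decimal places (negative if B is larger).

A: 90° − |21.2 − (0.0)| = 68.80°.
B: 90° − |39.2 − (-10.9)| = 39.90°.
A − B = 68.80 − 39.90 = 28.90°.

+28.90°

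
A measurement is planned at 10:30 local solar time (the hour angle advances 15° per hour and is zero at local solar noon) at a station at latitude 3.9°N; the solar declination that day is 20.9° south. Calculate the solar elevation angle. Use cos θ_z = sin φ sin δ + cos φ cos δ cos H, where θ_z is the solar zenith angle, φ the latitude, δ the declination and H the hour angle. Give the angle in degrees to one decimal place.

56.8°

Hour angle H = 15° × (10.5 − 12) = -22.50°.
With φ = 3.9°, δ = -20.9°, H = -22.50°: sin φ sin δ = -0.0243, cos φ cos δ cos H = 0.8611, so cos θ_z = 0.8368.
θ_z = arccos(0.8368) = 33.20°, so the elevation is 90° − 33.20° = 56.80°.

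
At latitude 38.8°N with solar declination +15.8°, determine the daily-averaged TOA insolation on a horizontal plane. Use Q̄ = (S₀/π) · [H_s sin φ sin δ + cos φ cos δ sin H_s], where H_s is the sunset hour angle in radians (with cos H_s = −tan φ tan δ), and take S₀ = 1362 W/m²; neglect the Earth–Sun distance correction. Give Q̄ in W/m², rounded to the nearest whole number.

−tan φ tan δ = −(0.8040)(0.2830) = -0.2275; H_s = arccos(-0.2275) = 103.15°. In radians, H_s = 1.8003.
H_s sin φ sin δ = 1.8003 × 0.6266 × 0.2723 = 0.3072.
cos φ cos δ sin H_s = 0.7793 × 0.9622 × 0.9738 = 0.7302.
Q̄ = (1362/π) × (0.3072 + 0.7302) = 433.54 × 1.0374 = 449.75 W/m².

450 W/m²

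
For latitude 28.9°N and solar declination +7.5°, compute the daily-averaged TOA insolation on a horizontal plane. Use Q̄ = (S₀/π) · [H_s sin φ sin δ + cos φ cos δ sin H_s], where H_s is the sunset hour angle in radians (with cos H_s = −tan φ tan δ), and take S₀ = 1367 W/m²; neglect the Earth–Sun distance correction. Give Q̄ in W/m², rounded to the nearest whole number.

The sunset hour angle satisfies cos H_s = −tan φ tan δ = -0.0727, giving H_s = 94.17°. In radians, H_s = 1.6436.
H_s sin φ sin δ = 1.6436 × 0.4833 × 0.1305 = 0.1037.
cos φ cos δ sin H_s = 0.8755 × 0.9914 × 0.9974 = 0.8657.
Q̄ = (1367/π) × (0.1037 + 0.8657) = 435.13 × 0.9694 = 421.82 W/m².

422 W/m²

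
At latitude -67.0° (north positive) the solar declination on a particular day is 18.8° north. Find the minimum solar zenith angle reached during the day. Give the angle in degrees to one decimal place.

85.8°

At local solar noon the hour angle is zero, so the zenith angle is |φ − δ| = |-67.0° − (18.8°)| = 85.8°.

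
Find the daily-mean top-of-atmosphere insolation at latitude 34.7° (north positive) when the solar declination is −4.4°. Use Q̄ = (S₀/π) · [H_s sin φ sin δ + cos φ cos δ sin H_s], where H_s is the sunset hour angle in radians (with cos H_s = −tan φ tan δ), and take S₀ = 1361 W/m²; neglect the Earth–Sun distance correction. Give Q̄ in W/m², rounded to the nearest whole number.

cos H_s = −tan(34.7°) · tan(-4.4°) = 0.0533, so H_s = arccos(0.0533) = 86.94°. In radians, H_s = 1.5174.
H_s sin φ sin δ = 1.5174 × 0.5693 × -0.0767 = -0.0663.
cos φ cos δ sin H_s = 0.8221 × 0.9971 × 0.9986 = 0.8186.
Q̄ = (1361/π) × (-0.0663 + 0.8186) = 433.22 × 0.7523 = 325.91 W/m².

326 W/m²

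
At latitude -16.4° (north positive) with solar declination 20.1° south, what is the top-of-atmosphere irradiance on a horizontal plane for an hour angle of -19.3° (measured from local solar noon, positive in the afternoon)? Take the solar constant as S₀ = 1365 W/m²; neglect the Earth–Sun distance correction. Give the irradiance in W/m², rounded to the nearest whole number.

cos θ_z = sin φ sin δ + cos φ cos δ cos H = (-0.2823)(-0.3437) + (0.9593)(0.9391)(0.9438) = 0.9473.
Top-of-atmosphere irradiance = S₀ cos θ_z = 1365 × 0.9473 = 1293.06 W/m².

1293 W/m²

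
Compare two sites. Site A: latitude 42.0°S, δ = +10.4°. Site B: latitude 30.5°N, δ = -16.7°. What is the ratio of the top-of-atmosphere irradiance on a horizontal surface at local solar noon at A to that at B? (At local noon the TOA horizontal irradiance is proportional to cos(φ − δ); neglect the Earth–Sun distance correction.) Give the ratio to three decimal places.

A: cos θ_z = cos(-42.0° − (10.4°)) = 0.6101.
B: cos θ_z = cos(30.5° − (-16.7°)) = 0.6794.
Ratio A/B = 0.6101 / 0.6794 = 0.8980.

0.898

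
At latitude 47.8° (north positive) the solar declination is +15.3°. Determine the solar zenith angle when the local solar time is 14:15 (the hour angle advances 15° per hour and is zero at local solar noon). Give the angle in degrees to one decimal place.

Hour angle H = 15° × (14.25 − 12) = 33.75°.
With φ = 47.8°, δ = 15.3°, H = 33.75°: sin φ sin δ = 0.1955, cos φ cos δ cos H = 0.5387, so cos θ_z = 0.7342.
θ_z = arccos(0.7342) = 42.76°.

42.8°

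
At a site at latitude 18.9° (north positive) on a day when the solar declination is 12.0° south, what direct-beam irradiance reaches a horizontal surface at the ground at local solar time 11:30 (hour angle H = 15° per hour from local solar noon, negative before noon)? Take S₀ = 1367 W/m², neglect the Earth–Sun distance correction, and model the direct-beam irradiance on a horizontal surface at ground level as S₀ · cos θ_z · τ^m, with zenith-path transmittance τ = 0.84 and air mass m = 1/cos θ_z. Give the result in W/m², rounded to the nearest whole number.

Hour angle H = 15° × (11.5 − 12) = -7.50°.
With φ = 18.9°, δ = -12.0°, H = -7.50°: sin φ sin δ = -0.0673, cos φ cos δ cos H = 0.9175, so cos θ_z = 0.8502.
Air mass m = 1/cos θ_z = 1/0.8502 = 1.176; τ^m = 0.84^1.176 = 0.8146.
Surface direct beam = 1367 × 0.8502 × 0.8146 = 946.75 W/m².

947 W/m²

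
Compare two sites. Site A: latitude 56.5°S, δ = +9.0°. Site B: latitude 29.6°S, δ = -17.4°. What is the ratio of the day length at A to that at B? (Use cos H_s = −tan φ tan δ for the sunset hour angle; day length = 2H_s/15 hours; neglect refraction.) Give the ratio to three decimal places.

0.760

A: H_s = arccos(−tan -56.5° · tan 9.0°) = 76.16°, so 2H_s/15 = 10.1547 h.
B: H_s = arccos(−tan -29.6° · tan -17.4°) = 100.25°, so 2H_s/15 = 13.3667 h.
Ratio A/B = 10.1547 / 13.3667 = 0.7597.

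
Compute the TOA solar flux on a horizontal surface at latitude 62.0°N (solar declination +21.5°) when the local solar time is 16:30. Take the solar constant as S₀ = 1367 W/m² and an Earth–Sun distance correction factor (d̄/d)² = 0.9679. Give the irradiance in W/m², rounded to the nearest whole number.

Hour angle H = 15° × (16.5 − 12) = 67.50°.
cos θ_z = sin(62.0°) sin(21.5°) + cos(62.0°) cos(21.5°) cos(67.50°) = 0.3236 + 0.1672 = 0.4908.
Top-of-atmosphere irradiance = S₀ (d̄/d)² cos θ_z = 1367 × 0.9679 × 0.4908 = 649.39 W/m².

649 W/m²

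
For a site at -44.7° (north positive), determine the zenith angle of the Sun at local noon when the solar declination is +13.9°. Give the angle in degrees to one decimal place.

At local solar noon the hour angle is zero, so the zenith angle is |φ − δ| = |-44.7° − (13.9°)| = 58.6°.

58.6°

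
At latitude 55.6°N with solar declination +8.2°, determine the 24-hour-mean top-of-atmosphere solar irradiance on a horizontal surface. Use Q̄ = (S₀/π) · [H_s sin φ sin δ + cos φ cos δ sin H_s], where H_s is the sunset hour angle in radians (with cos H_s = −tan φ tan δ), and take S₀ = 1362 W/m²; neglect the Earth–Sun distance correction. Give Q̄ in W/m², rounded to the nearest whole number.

328 W/m²

cos H_s = −tan(55.6°) · tan(8.2°) = -0.2105, so H_s = arccos(-0.2105) = 102.15°. In radians, H_s = 1.7829.
H_s sin φ sin δ = 1.7829 × 0.8251 × 0.1426 = 0.2098.
cos φ cos δ sin H_s = 0.5650 × 0.9898 × 0.9776 = 0.5467.
Q̄ = (1362/π) × (0.2098 + 0.5467) = 433.54 × 0.7565 = 327.97 W/m².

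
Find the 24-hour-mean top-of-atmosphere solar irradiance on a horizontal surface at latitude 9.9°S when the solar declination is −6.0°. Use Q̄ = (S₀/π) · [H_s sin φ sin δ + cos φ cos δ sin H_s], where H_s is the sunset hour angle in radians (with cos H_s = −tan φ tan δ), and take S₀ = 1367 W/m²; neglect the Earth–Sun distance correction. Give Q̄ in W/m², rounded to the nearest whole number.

439 W/m²

The sunset hour angle satisfies cos H_s = −tan φ tan δ = -0.0183, giving H_s = 91.05°. In radians, H_s = 1.5891.
H_s sin φ sin δ = 1.5891 × -0.1719 × -0.1045 = 0.0285.
cos φ cos δ sin H_s = 0.9851 × 0.9945 × 0.9998 = 0.9795.
Q̄ = (1367/π) × (0.0285 + 0.9795) = 435.13 × 1.0080 = 438.61 W/m².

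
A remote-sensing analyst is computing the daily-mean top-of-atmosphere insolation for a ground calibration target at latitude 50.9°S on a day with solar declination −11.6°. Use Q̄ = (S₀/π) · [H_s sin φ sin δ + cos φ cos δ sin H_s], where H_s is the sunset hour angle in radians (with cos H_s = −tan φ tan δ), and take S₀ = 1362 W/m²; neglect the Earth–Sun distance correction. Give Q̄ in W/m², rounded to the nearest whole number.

cos H_s = −tan(-50.9°) · tan(-11.6°) = -0.2526, so H_s = arccos(-0.2526) = 104.63°. In radians, H_s = 1.8261.
H_s sin φ sin δ = 1.8261 × -0.7760 × -0.2011 = 0.2850.
cos φ cos δ sin H_s = 0.6307 × 0.9796 × 0.9676 = 0.5978.
Q̄ = (1362/π) × (0.2850 + 0.5978) = 433.54 × 0.8828 = 382.73 W/m².

383 W/m²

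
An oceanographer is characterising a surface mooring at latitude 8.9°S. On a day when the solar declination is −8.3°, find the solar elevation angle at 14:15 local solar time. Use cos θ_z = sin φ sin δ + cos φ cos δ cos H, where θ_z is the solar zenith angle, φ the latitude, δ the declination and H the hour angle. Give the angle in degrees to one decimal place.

Hour angle H = 15° × (14.25 − 12) = 33.75°.
cos θ_z = sin φ sin δ + cos φ cos δ cos H = (-0.1547)(-0.1444) + (0.9880)(0.9895)(0.8315) = 0.8352.
θ_z = arccos(0.8352) = 33.36°, so the elevation is 90° − 33.36° = 56.64°.

56.6°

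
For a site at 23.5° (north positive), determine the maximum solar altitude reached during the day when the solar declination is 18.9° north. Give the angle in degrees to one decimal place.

85.4°

At local solar noon the hour angle is zero, so the elevation is 90° − |φ − δ| = 90° − |23.5° − (18.9°)| = 90° − 4.6° = 85.4°.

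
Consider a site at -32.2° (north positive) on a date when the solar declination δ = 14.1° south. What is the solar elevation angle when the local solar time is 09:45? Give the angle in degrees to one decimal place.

Hour angle H = 15° × (9.75 − 12) = -33.75°.
cos θ_z = sin φ sin δ + cos φ cos δ cos H = (-0.5329)(-0.2436) + (0.8462)(0.9699)(0.8315) = 0.8123.
θ_z = arccos(0.8123) = 35.68°, so the elevation is 90° − 35.68° = 54.32°.

54.3°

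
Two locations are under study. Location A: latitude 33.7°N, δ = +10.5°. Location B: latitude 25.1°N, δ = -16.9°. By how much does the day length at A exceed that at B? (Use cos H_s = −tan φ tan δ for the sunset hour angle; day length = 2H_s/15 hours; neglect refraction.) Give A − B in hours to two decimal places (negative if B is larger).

A: H_s = arccos(−tan 33.7° · tan 10.5°) = 97.10°, so 2H_s/15 = 12.9467 h.
B: H_s = arccos(−tan 25.1° · tan -16.9°) = 81.82°, so 2H_s/15 = 10.9093 h.
A − B = 12.9467 − 10.9093 = 2.0374 h.

+2.04 h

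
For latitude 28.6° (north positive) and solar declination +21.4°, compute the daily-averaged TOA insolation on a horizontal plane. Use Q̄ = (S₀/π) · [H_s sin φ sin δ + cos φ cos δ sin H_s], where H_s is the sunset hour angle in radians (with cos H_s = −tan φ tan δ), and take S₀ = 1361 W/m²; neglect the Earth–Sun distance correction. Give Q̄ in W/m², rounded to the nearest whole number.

The sunset hour angle satisfies cos H_s = −tan φ tan δ = -0.2137, giving H_s = 102.34°. In radians, H_s = 1.7862.
H_s sin φ sin δ = 1.7862 × 0.4787 × 0.3649 = 0.3120.
cos φ cos δ sin H_s = 0.8780 × 0.9311 × 0.9769 = 0.7986.
Q̄ = (1361/π) × (0.3120 + 0.7986) = 433.22 × 1.1106 = 481.13 W/m².

481 W/m²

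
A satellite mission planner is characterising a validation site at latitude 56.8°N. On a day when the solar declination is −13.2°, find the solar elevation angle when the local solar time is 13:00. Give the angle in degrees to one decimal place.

18.9°

Hour angle H = 15° × (13 − 12) = 15.00°.
cos θ_z = sin(56.8°) sin(-13.2°) + cos(56.8°) cos(-13.2°) cos(15.00°) = -0.1911 + 0.5149 = 0.3238.
θ_z = arccos(0.3238) = 71.11°, so the elevation is 90° − 71.11° = 18.89°.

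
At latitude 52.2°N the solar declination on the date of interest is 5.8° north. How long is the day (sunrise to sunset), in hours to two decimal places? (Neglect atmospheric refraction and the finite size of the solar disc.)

13.00 hours

−tan φ tan δ = −(1.2892)(0.1016) = -0.1310; H_s = arccos(-0.1310) = 97.53°.
Day length = 2 H_s / 15° h⁻¹ = 195.06° / 15 = 13.004 h.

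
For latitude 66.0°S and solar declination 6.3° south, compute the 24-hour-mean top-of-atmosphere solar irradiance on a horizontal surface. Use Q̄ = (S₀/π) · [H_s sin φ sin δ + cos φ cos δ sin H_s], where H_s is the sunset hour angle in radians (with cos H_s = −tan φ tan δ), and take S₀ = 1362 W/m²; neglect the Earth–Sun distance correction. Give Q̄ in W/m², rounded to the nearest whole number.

249 W/m²

The sunset hour angle satisfies cos H_s = −tan φ tan δ = -0.2480, giving H_s = 104.36°. In radians, H_s = 1.8214.
H_s sin φ sin δ = 1.8214 × -0.9135 × -0.1097 = 0.1825.
cos φ cos δ sin H_s = 0.4067 × 0.9940 × 0.9688 = 0.3916.
Q̄ = (1362/π) × (0.1825 + 0.3916) = 433.54 × 0.5741 = 248.90 W/m².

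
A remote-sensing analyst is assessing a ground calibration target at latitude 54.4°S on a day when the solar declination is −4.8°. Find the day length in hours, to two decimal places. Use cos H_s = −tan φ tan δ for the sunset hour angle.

The sunset hour angle satisfies cos H_s = −tan φ tan δ = -0.1173, giving H_s = 96.74°.
Day length = 2 H_s / 15° h⁻¹ = 193.48° / 15 = 12.899 h.

12.90 hours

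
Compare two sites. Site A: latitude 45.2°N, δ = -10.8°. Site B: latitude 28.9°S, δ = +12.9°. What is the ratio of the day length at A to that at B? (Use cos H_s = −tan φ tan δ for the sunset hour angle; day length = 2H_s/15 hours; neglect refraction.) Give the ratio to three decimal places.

A: H_s = arccos(−tan 45.2° · tan -10.8°) = 78.92°, so 2H_s/15 = 10.5227 h.
B: H_s = arccos(−tan -28.9° · tan 12.9°) = 82.74°, so 2H_s/15 = 11.0320 h.
Ratio A/B = 10.5227 / 11.0320 = 0.9538.

0.954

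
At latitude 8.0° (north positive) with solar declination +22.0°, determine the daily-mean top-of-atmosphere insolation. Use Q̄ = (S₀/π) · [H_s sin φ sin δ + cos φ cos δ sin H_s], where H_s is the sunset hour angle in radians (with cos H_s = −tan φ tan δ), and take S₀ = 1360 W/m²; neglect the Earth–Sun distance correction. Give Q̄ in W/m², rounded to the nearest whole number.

434 W/m²

cos H_s = −tan(8.0°) · tan(22.0°) = -0.0568, so H_s = arccos(-0.0568) = 93.26°. In radians, H_s = 1.6277.
H_s sin φ sin δ = 1.6277 × 0.1392 × 0.3746 = 0.0849.
cos φ cos δ sin H_s = 0.9903 × 0.9272 × 0.9984 = 0.9167.
Q̄ = (1360/π) × (0.0849 + 0.9167) = 432.90 × 1.0016 = 433.59 W/m².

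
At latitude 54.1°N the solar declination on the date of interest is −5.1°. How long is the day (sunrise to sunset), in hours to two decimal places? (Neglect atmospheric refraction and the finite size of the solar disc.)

11.06 hours

cos H_s = −tan(54.1°) · tan(-5.1°) = 0.1233, so H_s = arccos(0.1233) = 82.92°.
Day length = 2 H_s / 15° h⁻¹ = 165.84° / 15 = 11.056 h.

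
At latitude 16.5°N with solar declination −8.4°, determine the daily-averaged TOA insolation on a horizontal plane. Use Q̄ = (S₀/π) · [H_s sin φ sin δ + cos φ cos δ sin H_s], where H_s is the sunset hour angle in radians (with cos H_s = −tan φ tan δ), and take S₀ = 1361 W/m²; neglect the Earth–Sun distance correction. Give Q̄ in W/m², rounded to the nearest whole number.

383 W/m²

The sunset hour angle satisfies cos H_s = −tan φ tan δ = 0.0437, giving H_s = 87.50°. In radians, H_s = 1.5272.
H_s sin φ sin δ = 1.5272 × 0.2840 × -0.1461 = -0.0634.
cos φ cos δ sin H_s = 0.9588 × 0.9893 × 0.9990 = 0.9476.
Q̄ = (1361/π) × (-0.0634 + 0.9476) = 433.22 × 0.8842 = 383.05 W/m².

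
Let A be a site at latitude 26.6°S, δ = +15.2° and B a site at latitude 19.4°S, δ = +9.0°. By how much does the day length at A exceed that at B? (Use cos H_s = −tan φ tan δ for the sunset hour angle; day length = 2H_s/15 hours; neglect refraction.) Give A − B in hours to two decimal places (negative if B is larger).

-0.62 h

A: H_s = arccos(−tan -26.6° · tan 15.2°) = 82.18°, so 2H_s/15 = 10.9573 h.
B: H_s = arccos(−tan -19.4° · tan 9.0°) = 86.80°, so 2H_s/15 = 11.5733 h.
A − B = 10.9573 − 11.5733 = -0.6160 h.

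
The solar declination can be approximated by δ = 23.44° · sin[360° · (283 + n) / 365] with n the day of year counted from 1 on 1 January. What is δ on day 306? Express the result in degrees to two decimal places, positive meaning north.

-15.36°

360 × (283 + 306) / 365 = 580.932°; sin(580.932°) = -0.6552.
δ = 23.44 × -0.6552 = -15.358° ≈ -15.36°.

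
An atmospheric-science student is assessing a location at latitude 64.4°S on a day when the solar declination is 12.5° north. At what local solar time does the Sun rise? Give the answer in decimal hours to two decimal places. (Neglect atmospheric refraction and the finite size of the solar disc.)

The sunset hour angle satisfies cos H_s = −tan φ tan δ = 0.4627, giving H_s = 62.44°.
Sunrise is at 12 − H_s/15 = 12 − 4.163 = 7.837 h local solar time.

7.84 h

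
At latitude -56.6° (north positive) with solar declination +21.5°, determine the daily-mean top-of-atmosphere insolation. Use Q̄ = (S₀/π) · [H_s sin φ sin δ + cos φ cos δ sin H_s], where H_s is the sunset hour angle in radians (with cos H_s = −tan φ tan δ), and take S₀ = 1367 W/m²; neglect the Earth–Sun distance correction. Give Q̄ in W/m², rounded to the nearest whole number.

−tan φ tan δ = −(-1.5166)(0.3939) = 0.5974; H_s = arccos(0.5974) = 53.32°. In radians, H_s = 0.9306.
H_s sin φ sin δ = 0.9306 × -0.8348 × 0.3665 = -0.2847.
cos φ cos δ sin H_s = 0.5505 × 0.9304 × 0.8020 = 0.4108.
Q̄ = (1367/π) × (-0.2847 + 0.4108) = 435.13 × 0.1261 = 54.87 W/m².

55 W/m²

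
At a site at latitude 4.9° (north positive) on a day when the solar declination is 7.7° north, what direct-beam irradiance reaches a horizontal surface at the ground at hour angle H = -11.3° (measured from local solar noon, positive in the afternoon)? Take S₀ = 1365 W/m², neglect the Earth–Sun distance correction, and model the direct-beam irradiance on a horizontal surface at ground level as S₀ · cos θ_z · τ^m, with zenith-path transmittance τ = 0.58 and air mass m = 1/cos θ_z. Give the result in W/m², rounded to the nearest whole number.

cos θ_z = sin(4.9°) sin(7.7°) + cos(4.9°) cos(7.7°) cos(-11.30°) = 0.0114 + 0.9682 = 0.9796.
Air mass m = 1/cos θ_z = 1/0.9796 = 1.021; τ^m = 0.58^1.021 = 0.5734.
Surface direct beam = 1365 × 0.9796 × 0.5734 = 766.72 W/m².

767 W/m²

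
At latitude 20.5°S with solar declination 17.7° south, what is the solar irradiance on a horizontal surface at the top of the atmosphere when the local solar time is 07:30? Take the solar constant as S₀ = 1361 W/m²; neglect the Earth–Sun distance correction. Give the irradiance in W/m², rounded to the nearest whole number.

610 W/m²

Hour angle H = 15° × (7.5 − 12) = -67.50°.
With φ = -20.5°, δ = -17.7°, H = -67.50°: sin φ sin δ = 0.1065, cos φ cos δ cos H = 0.3415, so cos θ_z = 0.4480.
Top-of-atmosphere irradiance = S₀ cos θ_z = 1361 × 0.4480 = 609.73 W/m².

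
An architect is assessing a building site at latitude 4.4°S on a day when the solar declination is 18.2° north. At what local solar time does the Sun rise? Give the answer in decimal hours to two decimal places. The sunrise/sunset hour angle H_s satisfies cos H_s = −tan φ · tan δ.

−tan φ tan δ = −(-0.0769)(0.3288) = 0.0253; H_s = arccos(0.0253) = 88.55°.
Sunrise is at 12 − H_s/15 = 12 − 5.903 = 6.097 h local solar time.

6.10 h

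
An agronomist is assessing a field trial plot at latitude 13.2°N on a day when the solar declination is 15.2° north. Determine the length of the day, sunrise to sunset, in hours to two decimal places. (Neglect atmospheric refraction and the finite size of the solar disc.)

−tan φ tan δ = −(0.2345)(0.2717) = -0.0637; H_s = arccos(-0.0637) = 93.65°.
Day length = 2 H_s / 15° h⁻¹ = 187.30° / 15 = 12.487 h.

12.49 hours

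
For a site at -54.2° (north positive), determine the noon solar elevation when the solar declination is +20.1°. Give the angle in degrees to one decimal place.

At local solar noon the hour angle is zero, so the elevation is 90° − |φ − δ| = 90° − |-54.2° − (20.1°)| = 90° − 74.3° = 15.7°.

15.7°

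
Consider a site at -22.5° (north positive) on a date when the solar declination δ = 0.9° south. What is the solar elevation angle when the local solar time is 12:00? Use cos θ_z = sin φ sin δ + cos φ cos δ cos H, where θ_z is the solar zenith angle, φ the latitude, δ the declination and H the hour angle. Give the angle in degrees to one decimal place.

Hour angle H = 15° × (12 − 12) = 0.00°.
cos θ_z = sin φ sin δ + cos φ cos δ cos H = (-0.3827)(-0.0157) + (0.9239)(0.9999)(1.0000) = 0.9298.
θ_z = arccos(0.9298) = 21.60°, so the elevation is 90° − 21.60° = 68.40°.

68.4°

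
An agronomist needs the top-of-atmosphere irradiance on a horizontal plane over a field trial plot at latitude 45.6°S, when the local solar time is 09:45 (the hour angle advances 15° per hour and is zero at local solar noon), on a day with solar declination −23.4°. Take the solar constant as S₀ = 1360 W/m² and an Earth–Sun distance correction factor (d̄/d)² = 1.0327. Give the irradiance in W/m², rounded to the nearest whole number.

1148 W/m²

Hour angle H = 15° × (9.75 − 12) = -33.75°.
With φ = -45.6°, δ = -23.4°, H = -33.75°: sin φ sin δ = 0.2838, cos φ cos δ cos H = 0.5339, so cos θ_z = 0.8177.
Top-of-atmosphere irradiance = S₀ (d̄/d)² cos θ_z = 1360 × 1.0327 × 0.8177 = 1148.44 W/m².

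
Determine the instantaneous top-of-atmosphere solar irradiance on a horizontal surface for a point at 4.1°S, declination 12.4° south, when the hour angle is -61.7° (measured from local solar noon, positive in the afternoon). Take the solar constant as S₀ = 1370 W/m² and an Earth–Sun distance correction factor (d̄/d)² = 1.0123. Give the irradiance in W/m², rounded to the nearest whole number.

cos θ_z = sin φ sin δ + cos φ cos δ cos H = (-0.0715)(-0.2147) + (0.9974)(0.9767)(0.4741) = 0.4772.
Top-of-atmosphere irradiance = S₀ (d̄/d)² cos θ_z = 1370 × 1.0123 × 0.4772 = 661.81 W/m².

662 W/m²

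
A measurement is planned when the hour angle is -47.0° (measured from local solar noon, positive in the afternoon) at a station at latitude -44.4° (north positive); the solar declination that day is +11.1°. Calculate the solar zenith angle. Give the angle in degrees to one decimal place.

69.9°

With φ = -44.4°, δ = 11.1°, H = -47.00°: sin φ sin δ = -0.1347, cos φ cos δ cos H = 0.4782, so cos θ_z = 0.3435.
θ_z = arccos(0.3435) = 69.91°.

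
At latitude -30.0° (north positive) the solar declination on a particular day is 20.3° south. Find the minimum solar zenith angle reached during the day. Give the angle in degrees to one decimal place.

9.7°

At local solar noon the hour angle is zero, so the zenith angle is |φ − δ| = |-30.0° − (-20.3°)| = 9.7°.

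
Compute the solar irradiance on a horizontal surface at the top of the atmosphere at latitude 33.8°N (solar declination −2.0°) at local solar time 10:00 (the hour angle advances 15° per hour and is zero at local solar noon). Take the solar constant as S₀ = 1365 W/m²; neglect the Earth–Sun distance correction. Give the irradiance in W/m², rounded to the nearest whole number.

955 W/m²

Hour angle H = 15° × (10 − 12) = -30.00°.
cos θ_z = sin φ sin δ + cos φ cos δ cos H = (0.5563)(-0.0349) + (0.8310)(0.9994)(0.8660) = 0.6998.
Top-of-atmosphere irradiance = S₀ cos θ_z = 1365 × 0.6998 = 955.23 W/m².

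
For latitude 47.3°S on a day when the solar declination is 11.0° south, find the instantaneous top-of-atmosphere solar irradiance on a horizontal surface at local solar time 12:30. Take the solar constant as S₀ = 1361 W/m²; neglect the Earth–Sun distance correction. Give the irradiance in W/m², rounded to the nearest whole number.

1089 W/m²

Hour angle H = 15° × (12.5 − 12) = 7.50°.
With φ = -47.3°, δ = -11.0°, H = 7.50°: sin φ sin δ = 0.1402, cos φ cos δ cos H = 0.6600, so cos θ_z = 0.8002.
Top-of-atmosphere irradiance = S₀ cos θ_z = 1361 × 0.8002 = 1089.07 W/m².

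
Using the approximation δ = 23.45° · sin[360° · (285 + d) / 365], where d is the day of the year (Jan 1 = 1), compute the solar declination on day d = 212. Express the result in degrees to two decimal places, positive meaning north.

+17.91°

360 × (285 + 212) / 365 = 490.192°; sin(490.192°) = 0.7639.
δ = 23.45 × 0.7639 = 17.913° ≈ +17.91°.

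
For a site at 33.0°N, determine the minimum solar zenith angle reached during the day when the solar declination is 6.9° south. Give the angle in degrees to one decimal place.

39.9°

At local solar noon the hour angle is zero, so the zenith angle is |φ − δ| = |33.0° − (-6.9°)| = 39.9°.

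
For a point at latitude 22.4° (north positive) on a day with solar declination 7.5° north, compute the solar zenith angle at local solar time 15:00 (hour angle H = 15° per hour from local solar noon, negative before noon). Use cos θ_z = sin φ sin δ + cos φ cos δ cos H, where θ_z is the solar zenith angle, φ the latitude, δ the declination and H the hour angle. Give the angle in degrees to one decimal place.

Hour angle H = 15° × (15 − 12) = 45.00°.
cos θ_z = sin(22.4°) sin(7.5°) + cos(22.4°) cos(7.5°) cos(45.00°) = 0.0497 + 0.6482 = 0.6979.
θ_z = arccos(0.6979) = 45.74°.

45.7°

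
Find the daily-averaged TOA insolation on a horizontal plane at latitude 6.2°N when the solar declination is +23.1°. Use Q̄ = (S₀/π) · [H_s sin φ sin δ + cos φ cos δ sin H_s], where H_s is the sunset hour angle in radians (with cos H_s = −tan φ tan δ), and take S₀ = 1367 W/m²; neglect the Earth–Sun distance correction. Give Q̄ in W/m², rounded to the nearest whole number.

427 W/m²

The sunset hour angle satisfies cos H_s = −tan φ tan δ = -0.0463, giving H_s = 92.65°. In radians, H_s = 1.6170.
H_s sin φ sin δ = 1.6170 × 0.1080 × 0.3923 = 0.0685.
cos φ cos δ sin H_s = 0.9942 × 0.9198 × 0.9989 = 0.9135.
Q̄ = (1367/π) × (0.0685 + 0.9135) = 435.13 × 0.9820 = 427.30 W/m².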